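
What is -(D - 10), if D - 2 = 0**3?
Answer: 8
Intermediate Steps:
D = 2 (D = 2 + 0**3 = 2 + 0 = 2)
-(D - 10) = -(2 - 10) = -1*(-8) = 8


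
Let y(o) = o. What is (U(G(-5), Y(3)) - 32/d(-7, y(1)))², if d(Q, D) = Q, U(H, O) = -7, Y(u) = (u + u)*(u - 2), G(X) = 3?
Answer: 289/49 ≈ 5.8980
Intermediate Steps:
Y(u) = 2*u*(-2 + u) (Y(u) = (2*u)*(-2 + u) = 2*u*(-2 + u))
(U(G(-5), Y(3)) - 32/d(-7, y(1)))² = (-7 - 32/(-7))² = (-7 - 32*(-⅐))² = (-7 + 32/7)² = (-17/7)² = 289/49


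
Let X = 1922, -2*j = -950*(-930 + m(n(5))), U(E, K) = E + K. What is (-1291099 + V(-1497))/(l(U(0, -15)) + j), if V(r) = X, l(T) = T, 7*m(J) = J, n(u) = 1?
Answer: 9024239/3091880 ≈ 2.9187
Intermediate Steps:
m(J) = J/7
j = -3091775/7 (j = -(-475)*(-930 + (⅐)*1) = -(-475)*(-930 + ⅐) = -(-475)*(-6509)/7 = -½*6183550/7 = -3091775/7 ≈ -4.4168e+5)
V(r) = 1922
(-1291099 + V(-1497))/(l(U(0, -15)) + j) = (-1291099 + 1922)/((0 - 15) - 3091775/7) = -1289177/(-15 - 3091775/7) = -1289177/(-3091880/7) = -1289177*(-7/3091880) = 9024239/3091880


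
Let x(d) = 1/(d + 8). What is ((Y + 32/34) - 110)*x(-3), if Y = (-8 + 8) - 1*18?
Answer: -432/17 ≈ -25.412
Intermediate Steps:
x(d) = 1/(8 + d)
Y = -18 (Y = 0 - 18 = -18)
((Y + 32/34) - 110)*x(-3) = ((-18 + 32/34) - 110)/(8 - 3) = ((-18 + 32*(1/34)) - 110)/5 = ((-18 + 16/17) - 110)*(⅕) = (-290/17 - 110)*(⅕) = -2160/17*⅕ = -432/17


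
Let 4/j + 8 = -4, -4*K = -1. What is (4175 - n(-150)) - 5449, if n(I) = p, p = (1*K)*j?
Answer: -15287/12 ≈ -1273.9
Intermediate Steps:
K = 1/4 (K = -1/4*(-1) = 1/4 ≈ 0.25000)
j = -1/3 (j = 4/(-8 - 4) = 4/(-12) = 4*(-1/12) = -1/3 ≈ -0.33333)
p = -1/12 (p = (1*(1/4))*(-1/3) = (1/4)*(-1/3) = -1/12 ≈ -0.083333)
n(I) = -1/12
(4175 - n(-150)) - 5449 = (4175 - 1*(-1/12)) - 5449 = (4175 + 1/12) - 5449 = 50101/12 - 5449 = -15287/12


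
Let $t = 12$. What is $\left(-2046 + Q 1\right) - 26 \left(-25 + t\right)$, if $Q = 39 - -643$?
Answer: $-1026$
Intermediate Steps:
$Q = 682$ ($Q = 39 + 643 = 682$)
$\left(-2046 + Q 1\right) - 26 \left(-25 + t\right) = \left(-2046 + 682 \cdot 1\right) - 26 \left(-25 + 12\right) = \left(-2046 + 682\right) - -338 = -1364 + 338 = -1026$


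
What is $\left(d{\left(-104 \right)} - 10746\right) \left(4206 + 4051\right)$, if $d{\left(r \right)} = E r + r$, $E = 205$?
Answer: $-265627690$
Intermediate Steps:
$d{\left(r \right)} = 206 r$ ($d{\left(r \right)} = 205 r + r = 206 r$)
$\left(d{\left(-104 \right)} - 10746\right) \left(4206 + 4051\right) = \left(206 \left(-104\right) - 10746\right) \left(4206 + 4051\right) = \left(-21424 - 10746\right) 8257 = \left(-32170\right) 8257 = -265627690$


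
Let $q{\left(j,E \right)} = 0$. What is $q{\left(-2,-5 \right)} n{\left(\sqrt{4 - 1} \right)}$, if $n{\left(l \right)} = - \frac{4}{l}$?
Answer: $0$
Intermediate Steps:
$q{\left(-2,-5 \right)} n{\left(\sqrt{4 - 1} \right)} = 0 \left(- \frac{4}{\sqrt{4 - 1}}\right) = 0 \left(- \frac{4}{\sqrt{3}}\right) = 0 \left(- 4 \frac{\sqrt{3}}{3}\right) = 0 \left(- \frac{4 \sqrt{3}}{3}\right) = 0$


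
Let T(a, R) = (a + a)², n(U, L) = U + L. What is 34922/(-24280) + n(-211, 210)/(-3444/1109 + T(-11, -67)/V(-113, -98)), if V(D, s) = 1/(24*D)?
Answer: -3177214352977/2209003074030 ≈ -1.4383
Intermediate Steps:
V(D, s) = 1/(24*D)
n(U, L) = L + U
T(a, R) = 4*a² (T(a, R) = (2*a)² = 4*a²)
34922/(-24280) + n(-211, 210)/(-3444/1109 + T(-11, -67)/V(-113, -98)) = 34922/(-24280) + (210 - 211)/(-3444/1109 + (4*(-11)²)/(((1/24)/(-113)))) = 34922*(-1/24280) - 1/(-3444*1/1109 + (4*121)/(((1/24)*(-1/113)))) = -17461/12140 - 1/(-3444/1109 + 484/(-1/2712)) = -17461/12140 - 1/(-3444/1109 + 484*(-2712)) = -17461/12140 - 1/(-3444/1109 - 1312608) = -17461/12140 - 1/(-1455685716/1109) = -17461/12140 - 1*(-1109/1455685716) = -17461/12140 + 1109/1455685716 = -3177214352977/2209003074030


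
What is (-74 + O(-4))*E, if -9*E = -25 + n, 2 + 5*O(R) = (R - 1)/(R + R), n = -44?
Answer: -68333/120 ≈ -569.44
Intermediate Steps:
O(R) = -⅖ + (-1 + R)/(10*R) (O(R) = -⅖ + ((R - 1)/(R + R))/5 = -⅖ + ((-1 + R)/((2*R)))/5 = -⅖ + ((-1 + R)*(1/(2*R)))/5 = -⅖ + ((-1 + R)/(2*R))/5 = -⅖ + (-1 + R)/(10*R))
E = 23/3 (E = -(-25 - 44)/9 = -⅑*(-69) = 23/3 ≈ 7.6667)
(-74 + O(-4))*E = (-74 + (⅒)*(-1 - 3*(-4))/(-4))*(23/3) = (-74 + (⅒)*(-¼)*(-1 + 12))*(23/3) = (-74 + (⅒)*(-¼)*11)*(23/3) = (-74 - 11/40)*(23/3) = -2971/40*23/3 = -68333/120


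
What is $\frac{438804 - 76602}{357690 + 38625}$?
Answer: $\frac{120734}{132105} \approx 0.91392$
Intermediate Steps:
$\frac{438804 - 76602}{357690 + 38625} = \frac{362202}{396315} = 362202 \cdot \frac{1}{396315} = \frac{120734}{132105}$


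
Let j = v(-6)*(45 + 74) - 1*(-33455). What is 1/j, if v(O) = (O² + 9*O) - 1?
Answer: 1/31194 ≈ 3.2057e-5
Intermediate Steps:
v(O) = -1 + O² + 9*O
j = 31194 (j = (-1 + (-6)² + 9*(-6))*(45 + 74) - 1*(-33455) = (-1 + 36 - 54)*119 + 33455 = -19*119 + 33455 = -2261 + 33455 = 31194)
1/j = 1/31194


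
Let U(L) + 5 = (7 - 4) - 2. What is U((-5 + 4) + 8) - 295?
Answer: -299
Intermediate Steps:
U(L) = -4 (U(L) = -5 + ((7 - 4) - 2) = -5 + (3 - 2) = -5 + 1 = -4)
U((-5 + 4) + 8) - 295 = -4 - 295 = -299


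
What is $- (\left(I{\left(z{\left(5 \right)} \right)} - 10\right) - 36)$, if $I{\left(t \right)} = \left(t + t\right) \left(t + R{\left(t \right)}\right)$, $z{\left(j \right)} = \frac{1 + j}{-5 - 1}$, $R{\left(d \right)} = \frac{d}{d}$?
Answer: $46$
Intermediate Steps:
$R{\left(d \right)} = 1$
$z{\left(j \right)} = - \frac{1}{6} - \frac{j}{6}$ ($z{\left(j \right)} = \frac{1 + j}{-6} = \left(1 + j\right) \left(- \frac{1}{6}\right) = - \frac{1}{6} - \frac{j}{6}$)
$I{\left(t \right)} = 2 t \left(1 + t\right)$ ($I{\left(t \right)} = \left(t + t\right) \left(t + 1\right) = 2 t \left(1 + t\right)$)
$- (\left(I{\left(z{\left(5 \right)} \right)} - 10\right) - 36) = - (\left(2 \left(- \frac{1}{6} - \frac{5}{6}\right) \left(1 - 1\right) - 10\right) - 36) = - (\left(2 \left(-1\right) \left(1 - 1\right) - 10\right) - 36) = - (\left(2 \left(-1\right) 0 - 10\right) - 36) = - (\left(0 - 10\right) - 36) = - (-10 - 36) = \left(-1\right) \left(-46\right) = 46$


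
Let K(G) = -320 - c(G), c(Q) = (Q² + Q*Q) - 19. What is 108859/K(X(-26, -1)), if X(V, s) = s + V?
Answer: -108859/1759 ≈ -61.887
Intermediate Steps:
c(Q) = -19 + 2*Q² (c(Q) = (Q² + Q²) - 19 = 2*Q² - 19 = -19 + 2*Q²)
X(V, s) = V + s
K(G) = -301 - 2*G² (K(G) = -320 - (-19 + 2*G²) = -320 + (19 - 2*G²) = -301 - 2*G²)
108859/K(X(-26, -1)) = 108859/(-301 - 2*(-26 - 1)²) = 108859/(-301 - 2*(-27)²) = 108859/(-301 - 2*729) = 108859/(-301 - 1458) = 108859/(-1759) = 108859*(-1/1759) = -108859/1759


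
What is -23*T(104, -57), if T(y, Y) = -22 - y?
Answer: 2898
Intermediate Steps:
-23*T(104, -57) = -23*(-22 - 1*104) = -23*(-22 - 104) = -23*(-126) = 2898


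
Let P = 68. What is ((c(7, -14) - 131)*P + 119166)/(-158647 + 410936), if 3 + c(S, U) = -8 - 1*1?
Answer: 109442/252289 ≈ 0.43380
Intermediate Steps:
c(S, U) = -12 (c(S, U) = -3 + (-8 - 1*1) = -3 + (-8 - 1) = -3 - 9 = -12)
((c(7, -14) - 131)*P + 119166)/(-158647 + 410936) = ((-12 - 131)*68 + 119166)/(-158647 + 410936) = (-143*68 + 119166)/252289 = (-9724 + 119166)*(1/252289) = 109442*(1/252289) = 109442/252289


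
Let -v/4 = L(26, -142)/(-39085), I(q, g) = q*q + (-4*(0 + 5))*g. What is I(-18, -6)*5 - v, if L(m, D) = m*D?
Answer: 86783468/39085 ≈ 2220.4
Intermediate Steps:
I(q, g) = q² - 20*g (I(q, g) = q² + (-4*5)*g = q² - 20*g)
L(m, D) = D*m
v = -14768/39085 (v = -4*(-142*26)/(-39085) = -(-14768)*(-1)/39085 = -4*3692/39085 = -14768/39085 ≈ -0.37784)
I(-18, -6)*5 - v = ((-18)² - 20*(-6))*5 - 1*(-14768/39085) = (324 + 120)*5 + 14768/39085 = 444*5 + 14768/39085 = 2220 + 14768/39085 = 86783468/39085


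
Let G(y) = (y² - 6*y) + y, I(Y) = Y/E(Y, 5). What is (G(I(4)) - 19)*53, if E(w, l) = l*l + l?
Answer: -234313/225 ≈ -1041.4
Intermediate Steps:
E(w, l) = l + l² (E(w, l) = l² + l = l + l²)
I(Y) = Y/30 (I(Y) = Y/((5*(1 + 5))) = Y/((5*6)) = Y/30)
G(y) = y² - 5*y
(G(I(4)) - 19)*53 = (((1/30)*4)*(-5 + (1/30)*4) - 19)*53 = (2*(-5 + 2/15)/15 - 19)*53 = ((2/15)*(-73/15) - 19)*53 = (-146/225 - 19)*53 = -4421/225*53 = -234313/225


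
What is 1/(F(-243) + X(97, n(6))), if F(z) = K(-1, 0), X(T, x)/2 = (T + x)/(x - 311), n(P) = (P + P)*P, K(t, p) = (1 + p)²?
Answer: -239/99 ≈ -2.4141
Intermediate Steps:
n(P) = 2*P² (n(P) = (2*P)*P = 2*P²)
X(T, x) = 2*(T + x)/(-311 + x) (X(T, x) = 2*((T + x)/(x - 311)) = 2*((T + x)/(-311 + x)) = 2*(T + x)/(-311 + x))
F(z) = 1 (F(z) = (1 + 0)² = 1² = 1)
1/(F(-243) + X(97, n(6))) = 1/(1 + 2*(97 + 2*6²)/(-311 + 2*6²)) = 1/(1 + 2*(97 + 2*36)/(-311 + 2*36)) = 1/(1 + 2*(97 + 72)/(-311 + 72)) = 1/(1 + 2*169/(-239)) = 1/(1 + 2*(-1/239)*169) = 1/(1 - 338/239) = 1/(-99/239) = -239/99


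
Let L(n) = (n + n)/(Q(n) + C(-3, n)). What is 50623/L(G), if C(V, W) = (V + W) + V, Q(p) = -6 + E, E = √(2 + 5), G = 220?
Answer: 1316198/55 + 50623*√7/440 ≈ 24235.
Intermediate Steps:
E = √7 ≈ 2.6458
Q(p) = -6 + √7
C(V, W) = W + 2*V
L(n) = 2*n/(-12 + n + √7) (L(n) = (n + n)/((-6 + √7) + (n + 2*(-3))) = (2*n)/((-6 + √7) + (n - 6)) = (2*n)/((-6 + √7) + (-6 + n)) = (2*n)/(-12 + n + √7) = 2*n/(-12 + n + √7))
50623/L(G) = 50623/((2*220/(-12 + 220 + √7))) = 50623/((2*220/(208 + √7))) = 50623/((440/(208 + √7))) = 50623*(26/55 + √7/440) = 1316198/55 + 50623*√7/440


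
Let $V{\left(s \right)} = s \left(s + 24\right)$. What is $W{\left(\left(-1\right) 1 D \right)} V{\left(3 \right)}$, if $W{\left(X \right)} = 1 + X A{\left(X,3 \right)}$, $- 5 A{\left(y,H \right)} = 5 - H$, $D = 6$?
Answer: $\frac{1377}{5} \approx 275.4$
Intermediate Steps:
$A{\left(y,H \right)} = -1 + \frac{H}{5}$ ($A{\left(y,H \right)} = - \frac{5 - H}{5} = -1 + \frac{H}{5}$)
$W{\left(X \right)} = 1 - \frac{2 X}{5}$ ($W{\left(X \right)} = 1 + X \left(-1 + \frac{1}{5} \cdot 3\right) = 1 + X \left(-1 + \frac{3}{5}\right) = 1 + X \left(- \frac{2}{5}\right) = 1 - \frac{2 X}{5}$)
$V{\left(s \right)} = s \left(24 + s\right)$
$W{\left(\left(-1\right) 1 D \right)} V{\left(3 \right)} = \left(1 - \frac{2 \left(-1\right) 1 \cdot 6}{5}\right) 3 \left(24 + 3\right) = \left(1 - \frac{2 \left(\left(-1\right) 6\right)}{5}\right) 3 \cdot 27 = \left(1 - - \frac{12}{5}\right) 81 = \left(1 + \frac{12}{5}\right) 81 = \frac{17}{5} \cdot 81 = \frac{1377}{5}$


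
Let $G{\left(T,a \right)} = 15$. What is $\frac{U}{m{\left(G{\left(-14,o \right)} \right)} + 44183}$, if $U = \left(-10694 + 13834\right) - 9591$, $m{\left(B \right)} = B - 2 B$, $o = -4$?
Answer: $- \frac{6451}{44168} \approx -0.14606$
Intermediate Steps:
$m{\left(B \right)} = - B$
$U = -6451$ ($U = 3140 - 9591 = -6451$)
$\frac{U}{m{\left(G{\left(-14,o \right)} \right)} + 44183} = - \frac{6451}{\left(-1\right) 15 + 44183} = - \frac{6451}{-15 + 44183} = - \frac{6451}{44168}$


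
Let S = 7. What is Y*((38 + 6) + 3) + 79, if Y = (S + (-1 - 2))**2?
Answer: 831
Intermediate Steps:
Y = 16 (Y = (7 + (-1 - 2))**2 = (7 - 3)**2 = 4**2 = 16)
Y*((38 + 6) + 3) + 79 = 16*((38 + 6) + 3) + 79 = 16*(44 + 3) + 79 = 16*47 + 79 = 752 + 79 = 831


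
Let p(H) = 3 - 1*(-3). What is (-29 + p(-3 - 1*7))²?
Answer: 529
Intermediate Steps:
p(H) = 6 (p(H) = 3 + 3 = 6)
(-29 + p(-3 - 1*7))² = (-29 + 6)² = (-23)² = 529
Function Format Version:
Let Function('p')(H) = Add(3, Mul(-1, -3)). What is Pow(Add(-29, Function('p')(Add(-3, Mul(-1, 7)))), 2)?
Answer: 529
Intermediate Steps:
Function('p')(H) = 6 (Function('p')(H) = Add(3, 3) = 6)
Pow(Add(-29, Function('p')(Add(-3, Mul(-1, 7)))), 2) = Pow(Add(-29, 6), 2) = Pow(-23, 2) = 529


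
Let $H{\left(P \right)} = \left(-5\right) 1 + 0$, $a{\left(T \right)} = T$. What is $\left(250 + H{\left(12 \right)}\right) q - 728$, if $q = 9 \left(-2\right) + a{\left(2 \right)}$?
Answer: $-4648$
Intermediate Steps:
$q = -16$ ($q = 9 \left(-2\right) + 2 = -18 + 2 = -16$)
$H{\left(P \right)} = -5$ ($H{\left(P \right)} = -5 + 0 = -5$)
$\left(250 + H{\left(12 \right)}\right) q - 728 = \left(250 - 5\right) \left(-16\right) - 728 = 245 \left(-16\right) - 728 = -3920 - 728 = -4648$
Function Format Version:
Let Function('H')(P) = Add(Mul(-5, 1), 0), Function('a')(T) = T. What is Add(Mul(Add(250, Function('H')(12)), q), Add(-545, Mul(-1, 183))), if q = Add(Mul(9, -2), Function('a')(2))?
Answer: -4648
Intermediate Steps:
q = -16 (q = Add(Mul(9, -2), 2) = Add(-18, 2) = -16)
Function('H')(P) = -5 (Function('H')(P) = Add(-5, 0) = -5)
Add(Mul(Add(250, Function('H')(12)), q), Add(-545, Mul(-1, 183))) = Add(Mul(Add(250, -5), -16), Add(-545, Mul(-1, 183))) = Add(Mul(245, -16), Add(-545, -183)) = Add(-3920, -728) = -4648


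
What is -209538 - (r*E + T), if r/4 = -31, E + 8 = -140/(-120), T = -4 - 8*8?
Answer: -630952/3 ≈ -2.1032e+5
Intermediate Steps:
T = -68 (T = -4 - 64 = -68)
E = -41/6 (E = -8 - 140/(-120) = -8 - 140*(-1/120) = -8 + 7/6 = -41/6 ≈ -6.8333)
r = -124 (r = 4*(-31) = -124)
-209538 - (r*E + T) = -209538 - (-124*(-41/6) - 68) = -209538 - (2542/3 - 68) = -209538 - 1*2338/3 = -209538 - 2338/3 = -630952/3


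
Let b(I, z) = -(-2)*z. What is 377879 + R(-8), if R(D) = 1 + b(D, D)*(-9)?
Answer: 378024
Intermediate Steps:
b(I, z) = 2*z
R(D) = 1 - 18*D (R(D) = 1 + (2*D)*(-9) = 1 - 18*D)
377879 + R(-8) = 377879 + (1 - 18*(-8)) = 377879 + (1 + 144) = 377879 + 145 = 378024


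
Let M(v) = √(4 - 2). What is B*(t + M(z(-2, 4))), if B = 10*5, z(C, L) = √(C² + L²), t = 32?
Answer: 1600 + 50*√2 ≈ 1670.7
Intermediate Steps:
M(v) = √2
B = 50
B*(t + M(z(-2, 4))) = 50*(32 + √2) = 1600 + 50*√2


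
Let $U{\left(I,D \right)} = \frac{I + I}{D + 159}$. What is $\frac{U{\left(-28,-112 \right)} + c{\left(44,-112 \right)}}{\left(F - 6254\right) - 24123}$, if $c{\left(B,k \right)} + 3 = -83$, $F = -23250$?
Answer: $\frac{4098}{2520469} \approx 0.0016259$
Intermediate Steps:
$U{\left(I,D \right)} = \frac{2 I}{159 + D}$
$c{\left(B,k \right)} = -86$ ($c{\left(B,k \right)} = -3 - 83 = -86$)
$\frac{U{\left(-28,-112 \right)} + c{\left(44,-112 \right)}}{\left(F - 6254\right) - 24123} = \frac{2 \left(-28\right) \frac{1}{159 - 112} - 86}{\left(-23250 - 6254\right) - 24123} = \frac{2 \left(-28\right) \frac{1}{47} - 86}{\left(-23250 - 6254\right) - 24123} = \frac{2 \left(-28\right) \frac{1}{47} - 86}{-29504 - 24123} = \frac{- \frac{56}{47} - 86}{-53627} = \left(- \frac{4098}{47}\right) \left(- \frac{1}{53627}\right) = \frac{4098}{2520469}$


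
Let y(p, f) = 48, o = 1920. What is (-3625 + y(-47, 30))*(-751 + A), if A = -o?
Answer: 9554167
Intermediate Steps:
A = -1920 (A = -1*1920 = -1920)
(-3625 + y(-47, 30))*(-751 + A) = (-3625 + 48)*(-751 - 1920) = -3577*(-2671) = 9554167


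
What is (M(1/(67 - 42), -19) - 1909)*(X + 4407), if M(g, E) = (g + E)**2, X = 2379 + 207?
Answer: -6772363857/625 ≈ -1.0836e+7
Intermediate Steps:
X = 2586
M(g, E) = (E + g)**2
(M(1/(67 - 42), -19) - 1909)*(X + 4407) = ((-19 + 1/(67 - 42))**2 - 1909)*(2586 + 4407) = ((-19 + 1/25)**2 - 1909)*6993 = ((-474/25)**2 - 1909)*6993 = (224676/625 - 1909)*6993 = -968449/625*6993 = -6772363857/625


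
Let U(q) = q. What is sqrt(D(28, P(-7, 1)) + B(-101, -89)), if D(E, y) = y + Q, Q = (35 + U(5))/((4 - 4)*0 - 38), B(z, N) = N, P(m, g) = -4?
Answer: I*sqrt(33953)/19 ≈ 9.6981*I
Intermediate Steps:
Q = -20/19 (Q = (35 + 5)/((4 - 4)*0 - 38) = 40/(0*0 - 38) = 40/(0 - 38) = 40/(-38) = 40*(-1/38) = -20/19 ≈ -1.0526)
D(E, y) = -20/19 + y (D(E, y) = y - 20/19 = -20/19 + y)
sqrt(D(28, P(-7, 1)) + B(-101, -89)) = sqrt((-20/19 - 4) - 89) = sqrt(-96/19 - 89) = sqrt(-1787/19) = I*sqrt(33953)/19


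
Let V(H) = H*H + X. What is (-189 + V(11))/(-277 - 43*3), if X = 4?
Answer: 32/203 ≈ 0.15764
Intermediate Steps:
V(H) = 4 + H² (V(H) = H*H + 4 = H² + 4 = 4 + H²)
(-189 + V(11))/(-277 - 43*3) = (-189 + (4 + 11²))/(-277 - 43*3) = (-189 + (4 + 121))/(-277 - 129) = (-189 + 125)/(-406) = -64*(-1/406) = 32/203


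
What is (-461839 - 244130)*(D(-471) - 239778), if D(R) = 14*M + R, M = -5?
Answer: 169657764111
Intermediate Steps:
D(R) = -70 + R (D(R) = 14*(-5) + R = -70 + R)
(-461839 - 244130)*(D(-471) - 239778) = (-461839 - 244130)*((-70 - 471) - 239778) = -705969*(-541 - 239778) = -705969*(-240319) = 169657764111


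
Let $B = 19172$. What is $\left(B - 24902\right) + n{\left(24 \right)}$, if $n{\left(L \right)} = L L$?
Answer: $-5154$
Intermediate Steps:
$n{\left(L \right)} = L^{2}$
$\left(B - 24902\right) + n{\left(24 \right)} = \left(19172 - 24902\right) + 24^{2} = -5730 + 576 = -5154$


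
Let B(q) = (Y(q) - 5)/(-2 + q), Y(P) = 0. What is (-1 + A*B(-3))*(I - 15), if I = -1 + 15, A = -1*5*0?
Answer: 1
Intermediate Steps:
A = 0 (A = -5*0 = 0)
B(q) = -5/(-2 + q) (B(q) = (0 - 5)/(-2 + q) = -5/(-2 + q))
I = 14
(-1 + A*B(-3))*(I - 15) = (-1 + 0*(-5/(-2 - 3)))*(14 - 15) = (-1 + 0*(-5/(-5)))*(-1) = (-1 + 0*(-5*(-⅕)))*(-1) = (-1 + 0*1)*(-1) = (-1 + 0)*(-1) = -1*(-1) = 1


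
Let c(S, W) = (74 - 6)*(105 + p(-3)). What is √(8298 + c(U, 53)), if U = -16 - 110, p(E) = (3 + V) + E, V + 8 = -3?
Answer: √14690 ≈ 121.20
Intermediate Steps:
V = -11 (V = -8 - 3 = -11)
p(E) = -8 + E (p(E) = (3 - 11) + E = -8 + E)
U = -126
c(S, W) = 6392 (c(S, W) = (74 - 6)*(105 + (-8 - 3)) = 68*(105 - 11) = 68*94 = 6392)
√(8298 + c(U, 53)) = √(8298 + 6392) = √14690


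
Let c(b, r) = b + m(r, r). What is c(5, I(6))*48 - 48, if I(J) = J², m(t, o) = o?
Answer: 1920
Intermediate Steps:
c(b, r) = b + r
c(5, I(6))*48 - 48 = (5 + 6²)*48 - 48 = (5 + 36)*48 - 48 = 41*48 - 48 = 1968 - 48 = 1920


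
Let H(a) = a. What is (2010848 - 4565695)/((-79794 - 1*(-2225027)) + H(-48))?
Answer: -2554847/2145185 ≈ -1.1910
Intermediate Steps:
(2010848 - 4565695)/((-79794 - 1*(-2225027)) + H(-48)) = (2010848 - 4565695)/((-79794 - 1*(-2225027)) - 48) = -2554847/((-79794 + 2225027) - 48) = -2554847/(2145233 - 48) = -2554847/2145185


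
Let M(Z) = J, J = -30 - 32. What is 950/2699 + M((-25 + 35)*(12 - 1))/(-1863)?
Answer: 1937188/5028237 ≈ 0.38526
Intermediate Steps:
J = -62
M(Z) = -62
950/2699 + M((-25 + 35)*(12 - 1))/(-1863) = 950/2699 - 62/(-1863) = 950*(1/2699) - 62*(-1/1863) = 950/2699 + 62/1863 = 1937188/5028237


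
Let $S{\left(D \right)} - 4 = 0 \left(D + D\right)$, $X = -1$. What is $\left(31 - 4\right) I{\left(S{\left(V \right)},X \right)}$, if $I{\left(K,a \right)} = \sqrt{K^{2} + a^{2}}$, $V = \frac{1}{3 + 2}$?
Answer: $27 \sqrt{17} \approx 111.32$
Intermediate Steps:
$V = \frac{1}{5} \approx 0.2$
$S{\left(D \right)} = 4$ ($S{\left(D \right)} = 4 + 0 \left(D + D\right) = 4 + 0 \cdot 2 D = 4 + 0 = 4$)
$\left(31 - 4\right) I{\left(S{\left(V \right)},X \right)} = \left(31 - 4\right) \sqrt{4^{2} + \left(-1\right)^{2}} = 27 \sqrt{16 + 1} = 27 \sqrt{17}$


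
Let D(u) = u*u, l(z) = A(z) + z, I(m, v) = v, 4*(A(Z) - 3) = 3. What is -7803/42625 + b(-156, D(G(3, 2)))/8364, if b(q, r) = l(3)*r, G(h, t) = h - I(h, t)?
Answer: -86635431/475354000 ≈ -0.18225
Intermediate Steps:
A(Z) = 15/4 (A(Z) = 3 + (1/4)*3 = 3 + 3/4 = 15/4)
l(z) = 15/4 + z
G(h, t) = h - t
D(u) = u**2
b(q, r) = 27*r/4 (b(q, r) = (15/4 + 3)*r = 27*r/4)
-7803/42625 + b(-156, D(G(3, 2)))/8364 = -7803/42625 + (27*(3 - 1*2)**2/4)/8364 = -7803*1/42625 + (27*(3 - 2)**2/4)*(1/8364) = -7803/42625 + ((27/4)*1**2)*(1/8364) = -7803/42625 + ((27/4)*1)*(1/8364) = -7803/42625 + (27/4)*(1/8364) = -7803/42625 + 9/11152 = -86635431/475354000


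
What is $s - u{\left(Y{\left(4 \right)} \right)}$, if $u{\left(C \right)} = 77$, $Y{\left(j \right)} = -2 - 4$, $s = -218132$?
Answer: $-218209$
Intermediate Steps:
$Y{\left(j \right)} = -6$ ($Y{\left(j \right)} = -2 - 4 = -6$)
$s - u{\left(Y{\left(4 \right)} \right)} = -218132 - 77 = -218209$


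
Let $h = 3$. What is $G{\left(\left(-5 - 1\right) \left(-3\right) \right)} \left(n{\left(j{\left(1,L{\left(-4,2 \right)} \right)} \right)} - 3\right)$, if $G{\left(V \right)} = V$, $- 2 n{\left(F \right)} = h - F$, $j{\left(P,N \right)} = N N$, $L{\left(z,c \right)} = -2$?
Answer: $-45$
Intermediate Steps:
$j{\left(P,N \right)} = N^{2}$
$n{\left(F \right)} = - \frac{3}{2} + \frac{F}{2}$ ($n{\left(F \right)} = - \frac{3 - F}{2} = - \frac{3}{2} + \frac{F}{2}$)
$G{\left(\left(-5 - 1\right) \left(-3\right) \right)} \left(n{\left(j{\left(1,L{\left(-4,2 \right)} \right)} \right)} - 3\right) = \left(-5 - 1\right) \left(-3\right) \left(\left(- \frac{3}{2} + \frac{\left(-2\right)^{2}}{2}\right) - 3\right) = \left(-6\right) \left(-3\right) \left(\left(- \frac{3}{2} + \frac{1}{2} \cdot 4\right) - 3\right) = 18 \left(\left(- \frac{3}{2} + 2\right) - 3\right) = 18 \left(\frac{1}{2} - 3\right) = 18 \left(- \frac{5}{2}\right) = -45$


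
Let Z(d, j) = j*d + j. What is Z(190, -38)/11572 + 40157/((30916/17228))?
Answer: 16960957947/757966 ≈ 22377.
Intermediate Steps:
Z(d, j) = j + d*j (Z(d, j) = d*j + j = j + d*j)
Z(190, -38)/11572 + 40157/((30916/17228)) = -38*(1 + 190)/11572 + 40157/((30916/17228)) = -38*191*(1/11572) + 40157/((30916*(1/17228))) = -7258*1/11572 + 40157/(131/73) = -3629/5786 + 40157*(73/131) = -3629/5786 + 2931461/131 = 16960957947/757966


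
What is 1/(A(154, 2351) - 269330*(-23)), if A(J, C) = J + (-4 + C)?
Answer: 1/6197091 ≈ 1.6137e-7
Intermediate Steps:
A(J, C) = -4 + C + J
1/(A(154, 2351) - 269330*(-23)) = 1/((-4 + 2351 + 154) - 269330*(-23)) = 1/(2501 + 6194590) = 1/6197091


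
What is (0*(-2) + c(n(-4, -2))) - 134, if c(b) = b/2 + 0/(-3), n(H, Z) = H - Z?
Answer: -135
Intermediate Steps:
c(b) = b/2 (c(b) = b*(1/2) + 0*(-1/3) = b/2 + 0 = b/2)
(0*(-2) + c(n(-4, -2))) - 134 = (0*(-2) + (-4 - 1*(-2))/2) - 134 = (0 + (-4 + 2)/2) - 134 = (0 + (1/2)*(-2)) - 134 = (0 - 1) - 134 = -1 - 134 = -135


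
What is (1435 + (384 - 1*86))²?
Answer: 3003289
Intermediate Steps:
(1435 + (384 - 1*86))² = (1435 + (384 - 86))² = (1435 + 298)² = 1733² = 3003289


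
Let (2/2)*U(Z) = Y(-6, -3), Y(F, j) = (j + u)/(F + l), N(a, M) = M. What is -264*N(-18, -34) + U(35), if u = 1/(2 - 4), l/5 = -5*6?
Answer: 2800519/312 ≈ 8976.0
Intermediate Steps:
l = -150 (l = 5*(-5*6) = 5*(-30) = -150)
u = -½ (u = 1/(-2) = -½ ≈ -0.50000)
Y(F, j) = (-½ + j)/(-150 + F) (Y(F, j) = (j - ½)/(F - 150) = (-½ + j)/(-150 + F))
U(Z) = 7/312 (U(Z) = (-½ - 3)/(-150 - 6) = -7/2/(-156) = -1/156*(-7/2) = 7/312)
-264*N(-18, -34) + U(35) = -264*(-34) + 7/312 = 8976 + 7/312 = 2800519/312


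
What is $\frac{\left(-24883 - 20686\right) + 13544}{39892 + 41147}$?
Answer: $- \frac{1525}{3859} \approx -0.39518$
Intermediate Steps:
$\frac{\left(-24883 - 20686\right) + 13544}{39892 + 41147} = \frac{\left(-24883 - 20686\right) + 13544}{81039} = \left(-45569 + 13544\right) \frac{1}{81039} = \left(-32025\right) \frac{1}{81039} = - \frac{1525}{3859}$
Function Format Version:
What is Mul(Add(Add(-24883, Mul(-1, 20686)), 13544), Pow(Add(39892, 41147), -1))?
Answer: Rational(-1525, 3859) ≈ -0.39518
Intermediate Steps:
Mul(Add(Add(-24883, Mul(-1, 20686)), 13544), Pow(Add(39892, 41147), -1)) = Mul(Add(Add(-24883, -20686), 13544), Pow(81039, -1)) = Mul(Add(-45569, 13544), Rational(1, 81039)) = Mul(-32025, Rational(1, 81039)) = Rational(-1525, 3859)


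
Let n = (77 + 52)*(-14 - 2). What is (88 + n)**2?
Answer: 3904576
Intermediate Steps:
n = -2064 (n = 129*(-16) = -2064)
(88 + n)**2 = (88 - 2064)**2 = (-1976)**2 = 3904576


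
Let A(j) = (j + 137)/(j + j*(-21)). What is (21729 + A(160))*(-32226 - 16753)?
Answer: -3405632464437/3200 ≈ -1.0643e+9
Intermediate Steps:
A(j) = -(137 + j)/(20*j) (A(j) = (137 + j)/(j - 21*j) = (137 + j)/((-20*j)) = (137 + j)*(-1/(20*j)) = -(137 + j)/(20*j))
(21729 + A(160))*(-32226 - 16753) = (21729 + (1/20)*(-137 - 1*160)/160)*(-32226 - 16753) = (21729 + (1/20)*(1/160)*(-137 - 160))*(-48979) = (21729 + (1/20)*(1/160)*(-297))*(-48979) = (21729 - 297/3200)*(-48979) = (69532503/3200)*(-48979) = -3405632464437/3200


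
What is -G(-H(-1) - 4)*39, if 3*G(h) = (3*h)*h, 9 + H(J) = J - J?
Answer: -975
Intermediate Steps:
H(J) = -9 (H(J) = -9 + (J - J) = -9 + 0 = -9)
G(h) = h**2 (G(h) = ((3*h)*h)/3 = (3*h**2)/3 = h**2)
-G(-H(-1) - 4)*39 = -(-1*(-9) - 4)**2*39 = -(9 - 4)**2*39 = -1*5**2*39 = -1*25*39 = -25*39 = -975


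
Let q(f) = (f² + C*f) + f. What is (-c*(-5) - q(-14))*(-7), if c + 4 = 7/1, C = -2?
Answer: 1365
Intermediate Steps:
q(f) = f² - f (q(f) = (f² - 2*f) + f = f² - f)
c = 3 (c = -4 + 7/1 = -4 + 7*1 = -4 + 7 = 3)
(-c*(-5) - q(-14))*(-7) = (-1*3*(-5) - (-14)*(-1 - 14))*(-7) = (-3*(-5) - (-14)*(-15))*(-7) = (15 - 1*210)*(-7) = (15 - 210)*(-7) = -195*(-7) = 1365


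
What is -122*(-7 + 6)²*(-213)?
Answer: 25986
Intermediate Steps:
-122*(-7 + 6)²*(-213) = -122*(-1)²*(-213) = -122*1*(-213) = -122*(-213) = 25986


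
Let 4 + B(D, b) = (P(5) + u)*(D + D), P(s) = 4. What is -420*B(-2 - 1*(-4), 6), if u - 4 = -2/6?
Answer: -11200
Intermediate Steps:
u = 11/3 (u = 4 - 2/6 = 4 - 2*⅙ = 4 - ⅓ = 11/3 ≈ 3.6667)
B(D, b) = -4 + 46*D/3 (B(D, b) = -4 + (4 + 11/3)*(D + D) = -4 + 23*(2*D)/3 = -4 + 46*D/3)
-420*B(-2 - 1*(-4), 6) = -420*(-4 + 46*(-2 - 1*(-4))/3) = -420*(-4 + 46*(-2 + 4)/3) = -420*(-4 + (46/3)*2) = -420*(-4 + 92/3) = -420*80/3 = -11200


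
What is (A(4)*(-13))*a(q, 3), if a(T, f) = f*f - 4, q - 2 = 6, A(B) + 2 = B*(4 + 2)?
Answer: -1430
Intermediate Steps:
A(B) = -2 + 6*B (A(B) = -2 + B*(4 + 2) = -2 + B*6 = -2 + 6*B)
q = 8 (q = 2 + 6 = 8)
a(T, f) = -4 + f² (a(T, f) = f² - 4 = -4 + f²)
(A(4)*(-13))*a(q, 3) = ((-2 + 6*4)*(-13))*(-4 + 3²) = ((-2 + 24)*(-13))*(-4 + 9) = (22*(-13))*5 = -286*5 = -1430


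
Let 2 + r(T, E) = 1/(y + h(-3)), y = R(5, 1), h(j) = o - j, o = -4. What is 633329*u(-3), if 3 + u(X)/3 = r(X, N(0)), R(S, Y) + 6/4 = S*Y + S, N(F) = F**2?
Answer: -46233017/5 ≈ -9.2466e+6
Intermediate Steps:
h(j) = -4 - j
R(S, Y) = -3/2 + S + S*Y (R(S, Y) = -3/2 + (S*Y + S) = -3/2 + (S + S*Y) = -3/2 + S + S*Y)
y = 17/2 (y = -3/2 + 5 + 5*1 = -3/2 + 5 + 5 = 17/2 ≈ 8.5000)
r(T, E) = -28/15 (r(T, E) = -2 + 1/(17/2 + (-4 - 1*(-3))) = -2 + 1/(17/2 + (-4 + 3)) = -2 + 1/(17/2 - 1) = -2 + 1/(15/2) = -2 + 2/15 = -28/15)
u(X) = -73/5 (u(X) = -9 + 3*(-28/15) = -9 - 28/5 = -73/5)
633329*u(-3) = 633329*(-73/5) = -46233017/5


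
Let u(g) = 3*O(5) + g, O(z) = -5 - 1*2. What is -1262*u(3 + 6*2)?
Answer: 7572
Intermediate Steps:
O(z) = -7 (O(z) = -5 - 2 = -7)
u(g) = -21 + g (u(g) = 3*(-7) + g = -21 + g)
-1262*u(3 + 6*2) = -1262*(-21 + (3 + 6*2)) = -1262*(-21 + (3 + 12)) = -1262*(-21 + 15) = -1262*(-6) = 7572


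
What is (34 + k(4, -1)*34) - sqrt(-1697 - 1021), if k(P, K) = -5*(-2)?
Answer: 374 - 3*I*sqrt(302) ≈ 374.0 - 52.134*I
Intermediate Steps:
k(P, K) = 10
(34 + k(4, -1)*34) - sqrt(-1697 - 1021) = (34 + 10*34) - sqrt(-1697 - 1021) = (34 + 340) - sqrt(-2718) = 374 - 3*I*sqrt(302)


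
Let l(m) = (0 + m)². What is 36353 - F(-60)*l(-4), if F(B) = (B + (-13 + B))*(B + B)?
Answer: -219007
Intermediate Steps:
l(m) = m²
F(B) = 2*B*(-13 + 2*B) (F(B) = (-13 + 2*B)*(2*B) = 2*B*(-13 + 2*B))
36353 - F(-60)*l(-4) = 36353 - 2*(-60)*(-13 + 2*(-60))*(-4)² = 36353 - 2*(-60)*(-13 - 120)*16 = 36353 - 2*(-60)*(-133)*16 = 36353 - 15960*16 = 36353 - 1*255360 = 36353 - 255360 = -219007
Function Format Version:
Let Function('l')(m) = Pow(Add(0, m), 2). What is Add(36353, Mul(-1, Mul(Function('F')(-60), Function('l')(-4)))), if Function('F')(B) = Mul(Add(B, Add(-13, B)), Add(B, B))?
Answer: -219007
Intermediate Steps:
Function('l')(m) = Pow(m, 2)
Function('F')(B) = Mul(2, B, Add(-13, Mul(2, B))) (Function('F')(B) = Mul(Add(-13, Mul(2, B)), Mul(2, B)) = Mul(2, B, Add(-13, Mul(2, B))))
Add(36353, Mul(-1, Mul(Function('F')(-60), Function('l')(-4)))) = Add(36353, Mul(-1, Mul(Mul(2, -60, Add(-13, Mul(2, -60))), Pow(-4, 2)))) = Add(36353, Mul(-1, Mul(Mul(2, -60, Add(-13, -120)), 16))) = Add(36353, Mul(-1, Mul(Mul(2, -60, -133), 16))) = Add(36353, Mul(-1, Mul(15960, 16))) = Add(36353, Mul(-1, 255360)) = Add(36353, -255360) = -219007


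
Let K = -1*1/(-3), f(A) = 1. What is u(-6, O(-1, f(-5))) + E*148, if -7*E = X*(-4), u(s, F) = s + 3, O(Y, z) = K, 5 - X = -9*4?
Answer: 24251/7 ≈ 3464.4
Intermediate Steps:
X = 41 (X = 5 - (-9)*4 = 5 - 1*(-36) = 5 + 36 = 41)
K = ⅓ (K = -1*(-⅓) = ⅓ ≈ 0.33333)
O(Y, z) = ⅓
u(s, F) = 3 + s
E = 164/7 (E = -41*(-4)/7 = -⅐*(-164) = 164/7 ≈ 23.429)
u(-6, O(-1, f(-5))) + E*148 = (3 - 6) + (164/7)*148 = -3 + 24272/7 = 24251/7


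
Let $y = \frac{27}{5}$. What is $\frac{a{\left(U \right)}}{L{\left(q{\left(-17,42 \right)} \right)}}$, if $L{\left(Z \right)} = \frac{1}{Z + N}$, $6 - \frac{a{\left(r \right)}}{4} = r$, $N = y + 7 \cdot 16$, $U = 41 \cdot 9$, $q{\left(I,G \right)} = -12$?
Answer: $- \frac{765204}{5} \approx -1.5304 \cdot 10^{5}$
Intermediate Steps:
$y = \frac{27}{5}$ ($y = 27 \cdot \frac{1}{5} = \frac{27}{5} \approx 5.4$)
$U = 369$
$N = \frac{587}{5}$ ($N = \frac{27}{5} + 7 \cdot 16 = \frac{27}{5} + 112 = \frac{587}{5} \approx 117.4$)
$a{\left(r \right)} = 24 - 4 r$
$L{\left(Z \right)} = \frac{1}{\frac{587}{5} + Z}$ ($L{\left(Z \right)} = \frac{1}{Z + \frac{587}{5}} = \frac{1}{\frac{587}{5} + Z}$)
$\frac{a{\left(U \right)}}{L{\left(q{\left(-17,42 \right)} \right)}} = \frac{24 - 1476}{5 \frac{1}{587 + 5 \left(-12\right)}} = \frac{24 - 1476}{5 \frac{1}{587 - 60}} = - \frac{1452}{5 \cdot \frac{1}{527}} = - \frac{1452}{\frac{5}{527}} = \left(-1452\right) \frac{527}{5} = - \frac{765204}{5}$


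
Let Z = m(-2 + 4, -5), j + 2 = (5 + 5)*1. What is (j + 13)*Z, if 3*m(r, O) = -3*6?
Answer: -126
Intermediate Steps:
j = 8 (j = -2 + (5 + 5)*1 = -2 + 10*1 = -2 + 10 = 8)
m(r, O) = -6 (m(r, O) = (-3*6)/3 = (1/3)*(-18) = -6)
Z = -6
(j + 13)*Z = (8 + 13)*(-6) = 21*(-6) = -126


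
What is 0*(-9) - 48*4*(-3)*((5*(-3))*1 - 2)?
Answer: -9792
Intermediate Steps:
0*(-9) - 48*4*(-3)*((5*(-3))*1 - 2) = 0 - (-576)*(-15*1 - 2) = 0 - (-576)*(-15 - 2) = 0 - (-576)*(-17) = 0 - 48*204 = 0 - 9792 = -9792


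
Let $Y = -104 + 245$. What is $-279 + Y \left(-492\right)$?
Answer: $-69651$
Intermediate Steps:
$Y = 141$
$-279 + Y \left(-492\right) = -279 + 141 \left(-492\right) = -279 - 69372 = -69651$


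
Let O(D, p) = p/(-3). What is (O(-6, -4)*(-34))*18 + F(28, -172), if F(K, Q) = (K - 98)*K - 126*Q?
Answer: 18896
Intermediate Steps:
O(D, p) = -p/3 (O(D, p) = p*(-⅓) = -p/3)
F(K, Q) = -126*Q + K*(-98 + K) (F(K, Q) = (-98 + K)*K - 126*Q = K*(-98 + K) - 126*Q = -126*Q + K*(-98 + K))
(O(-6, -4)*(-34))*18 + F(28, -172) = (-⅓*(-4)*(-34))*18 + (28² - 126*(-172) - 98*28) = ((4/3)*(-34))*18 + (784 + 21672 - 2744) = -136/3*18 + 19712 = -816 + 19712 = 18896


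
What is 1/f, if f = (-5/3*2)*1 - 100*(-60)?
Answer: 3/17990 ≈ 0.00016676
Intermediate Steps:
f = 17990/3 (f = (-5*⅓*2)*1 + 6000 = -5/3*2*1 + 6000 = -10/3*1 + 6000 = -10/3 + 6000 = 17990/3 ≈ 5996.7)
1/f = 1/(17990/3) = 3/17990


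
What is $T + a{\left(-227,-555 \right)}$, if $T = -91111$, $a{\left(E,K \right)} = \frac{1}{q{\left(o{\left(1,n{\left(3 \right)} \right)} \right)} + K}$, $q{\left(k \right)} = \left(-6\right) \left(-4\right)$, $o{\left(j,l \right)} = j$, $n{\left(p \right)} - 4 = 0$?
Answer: $- \frac{48379942}{531} \approx -91111.0$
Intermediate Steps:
$n{\left(p \right)} = 4$ ($n{\left(p \right)} = 4 + 0 = 4$)
$q{\left(k \right)} = 24$
$a{\left(E,K \right)} = \frac{1}{24 + K}$
$T + a{\left(-227,-555 \right)} = -91111 + \frac{1}{24 - 555} = -91111 + \frac{1}{-531} = -91111 - \frac{1}{531} = - \frac{48379942}{531}$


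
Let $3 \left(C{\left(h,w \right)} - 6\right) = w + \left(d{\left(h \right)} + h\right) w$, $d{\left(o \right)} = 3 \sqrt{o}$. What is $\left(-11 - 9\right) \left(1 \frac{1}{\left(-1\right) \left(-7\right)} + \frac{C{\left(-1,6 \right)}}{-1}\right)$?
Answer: $\frac{820}{7} + 120 i \approx 117.14 + 120.0 i$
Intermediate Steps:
$C{\left(h,w \right)} = 6 + \frac{w}{3} + \frac{w \left(h + 3 \sqrt{h}\right)}{3}$ ($C{\left(h,w \right)} = 6 + \frac{w + \left(3 \sqrt{h} + h\right) w}{3} = 6 + \frac{w + \left(h + 3 \sqrt{h}\right) w}{3} = 6 + \frac{w + w \left(h + 3 \sqrt{h}\right)}{3} = 6 + \left(\frac{w}{3} + \frac{w \left(h + 3 \sqrt{h}\right)}{3}\right) = 6 + \frac{w}{3} + \frac{w \left(h + 3 \sqrt{h}\right)}{3}$)
$\left(-11 - 9\right) \left(1 \frac{1}{\left(-1\right) \left(-7\right)} + \frac{C{\left(-1,6 \right)}}{-1}\right) = \left(-11 - 9\right) \left(1 \frac{1}{\left(-1\right) \left(-7\right)} + \frac{6 + \frac{1}{3} \cdot 6 + 6 \sqrt{-1} + \frac{1}{3} \left(-1\right) 6}{-1}\right) = - 20 \left(1 \cdot \frac{1}{7} + \left(6 + 2 + 6 i - 2\right) \left(-1\right)\right) = - 20 \left(1 \cdot \frac{1}{7} + \left(6 + 6 i\right) \left(-1\right)\right) = - 20 \left(\frac{1}{7} - \left(6 + 6 i\right)\right) = - 20 \left(- \frac{41}{7} - 6 i\right) = \frac{820}{7} + 120 i$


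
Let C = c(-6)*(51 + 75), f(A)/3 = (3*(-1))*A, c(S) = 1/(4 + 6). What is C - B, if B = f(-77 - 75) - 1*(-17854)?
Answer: -96047/5 ≈ -19209.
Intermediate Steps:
c(S) = ⅒ (c(S) = 1/10 = ⅒)
f(A) = -9*A (f(A) = 3*((3*(-1))*A) = 3*(-3*A) = -9*A)
C = 63/5 (C = (51 + 75)/10 = (⅒)*126 = 63/5 ≈ 12.600)
B = 19222 (B = -9*(-77 - 75) - 1*(-17854) = -9*(-152) + 17854 = 1368 + 17854 = 19222)
C - B = 63/5 - 1*19222 = 63/5 - 19222 = -96047/5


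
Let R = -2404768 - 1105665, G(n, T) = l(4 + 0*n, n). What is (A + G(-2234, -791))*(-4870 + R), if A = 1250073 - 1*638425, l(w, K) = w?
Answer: -2150142110556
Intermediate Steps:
G(n, T) = 4 (G(n, T) = 4 + 0*n = 4 + 0 = 4)
A = 611648 (A = 1250073 - 638425 = 611648)
R = -3510433
(A + G(-2234, -791))*(-4870 + R) = (611648 + 4)*(-4870 - 3510433) = 611652*(-3515303) = -2150142110556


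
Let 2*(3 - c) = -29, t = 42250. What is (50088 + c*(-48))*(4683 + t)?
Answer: 2311356384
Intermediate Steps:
c = 35/2 (c = 3 - 1/2*(-29) = 3 + 29/2 = 35/2 ≈ 17.500)
(50088 + c*(-48))*(4683 + t) = (50088 + (35/2)*(-48))*(4683 + 42250) = (50088 - 840)*46933 = 49248*46933 = 2311356384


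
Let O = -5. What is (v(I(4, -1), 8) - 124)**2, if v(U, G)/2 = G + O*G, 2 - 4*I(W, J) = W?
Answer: 35344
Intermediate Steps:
I(W, J) = 1/2 - W/4
v(U, G) = -8*G (v(U, G) = 2*(G - 5*G) = 2*(-4*G) = -8*G)
(v(I(4, -1), 8) - 124)**2 = (-8*8 - 124)**2 = (-64 - 124)**2 = (-188)**2 = 35344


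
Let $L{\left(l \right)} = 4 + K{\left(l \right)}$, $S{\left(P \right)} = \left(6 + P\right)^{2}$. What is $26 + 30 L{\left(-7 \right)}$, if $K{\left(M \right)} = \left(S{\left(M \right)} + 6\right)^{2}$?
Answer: $1616$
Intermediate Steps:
$K{\left(M \right)} = \left(6 + \left(6 + M\right)^{2}\right)^{2}$ ($K{\left(M \right)} = \left(\left(6 + M\right)^{2} + 6\right)^{2} = \left(6 + \left(6 + M\right)^{2}\right)^{2}$)
$L{\left(l \right)} = 4 + \left(6 + \left(6 + l\right)^{2}\right)^{2}$
$26 + 30 L{\left(-7 \right)} = 26 + 30 \left(4 + \left(6 + \left(6 - 7\right)^{2}\right)^{2}\right) = 26 + 30 \left(4 + \left(6 + \left(-1\right)^{2}\right)^{2}\right) = 26 + 30 \left(4 + \left(6 + 1\right)^{2}\right) = 26 + 30 \left(4 + 7^{2}\right) = 26 + 30 \left(4 + 49\right) = 26 + 30 \cdot 53 = 26 + 1590 = 1616$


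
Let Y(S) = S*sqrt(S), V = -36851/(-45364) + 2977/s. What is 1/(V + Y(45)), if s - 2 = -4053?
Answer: -2615918027848972/3077405195353090136471 + 4559119108121262960*sqrt(5)/3077405195353090136471 ≈ 0.0033118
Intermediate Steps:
s = -4051 (s = 2 - 4053 = -4051)
V = 14234773/183769564 (V = -36851/(-45364) + 2977/(-4051) = -36851*(-1/45364) + 2977*(-1/4051) = 36851/45364 - 2977/4051 = 14234773/183769564 ≈ 0.077460)
Y(S) = S**(3/2)
1/(V + Y(45)) = 1/(14234773/183769564 + 45**(3/2)) = 1/(14234773/183769564 + 135*sqrt(5))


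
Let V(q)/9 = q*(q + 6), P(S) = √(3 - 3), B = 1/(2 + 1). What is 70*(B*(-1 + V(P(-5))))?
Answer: -70/3 ≈ -23.333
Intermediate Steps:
B = ⅓ (B = 1/3 = ⅓ ≈ 0.33333)
P(S) = 0 (P(S) = √0 = 0)
V(q) = 9*q*(6 + q) (V(q) = 9*(q*(q + 6)) = 9*(q*(6 + q)) = 9*q*(6 + q))
70*(B*(-1 + V(P(-5)))) = 70*((-1 + 9*0*(6 + 0))/3) = 70*((-1 + 9*0*6)/3) = 70*((-1 + 0)/3) = 70*((⅓)*(-1)) = 70*(-⅓) = -70/3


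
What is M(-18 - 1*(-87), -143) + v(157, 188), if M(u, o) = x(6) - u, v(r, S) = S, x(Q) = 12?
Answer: 131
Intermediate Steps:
M(u, o) = 12 - u
M(-18 - 1*(-87), -143) + v(157, 188) = (12 - (-18 - 1*(-87))) + 188 = (12 - (-18 + 87)) + 188 = (12 - 1*69) + 188 = (12 - 69) + 188 = -57 + 188 = 131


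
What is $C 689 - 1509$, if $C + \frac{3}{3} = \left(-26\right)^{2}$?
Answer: $463566$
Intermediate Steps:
$C = 675$ ($C = -1 + \left(-26\right)^{2} = -1 + 676 = 675$)
$C 689 - 1509 = 675 \cdot 689 - 1509 = 465075 - 1509 = 463566$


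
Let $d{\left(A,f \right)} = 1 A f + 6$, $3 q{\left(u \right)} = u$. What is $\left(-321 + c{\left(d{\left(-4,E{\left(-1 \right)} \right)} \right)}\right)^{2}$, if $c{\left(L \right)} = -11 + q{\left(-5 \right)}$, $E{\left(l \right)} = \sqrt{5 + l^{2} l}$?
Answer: $\frac{1002001}{9} \approx 1.1133 \cdot 10^{5}$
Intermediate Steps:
$q{\left(u \right)} = \frac{u}{3}$
$E{\left(l \right)} = \sqrt{5 + l^{3}}$
$d{\left(A,f \right)} = 6 + A f$ ($d{\left(A,f \right)} = A f + 6 = 6 + A f$)
$c{\left(L \right)} = - \frac{38}{3}$ ($c{\left(L \right)} = -11 + \frac{1}{3} \left(-5\right) = -11 - \frac{5}{3} = - \frac{38}{3}$)
$\left(-321 + c{\left(d{\left(-4,E{\left(-1 \right)} \right)} \right)}\right)^{2} = \left(-321 - \frac{38}{3}\right)^{2} = \left(- \frac{1001}{3}\right)^{2} = \frac{1002001}{9}$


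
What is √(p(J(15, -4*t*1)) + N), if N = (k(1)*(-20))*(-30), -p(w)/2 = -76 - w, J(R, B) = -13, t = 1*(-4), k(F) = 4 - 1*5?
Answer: I*√474 ≈ 21.772*I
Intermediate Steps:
k(F) = -1 (k(F) = 4 - 5 = -1)
t = -4
p(w) = 152 + 2*w (p(w) = -2*(-76 - w) = 152 + 2*w)
N = -600 (N = -1*(-20)*(-30) = 20*(-30) = -600)
√(p(J(15, -4*t*1)) + N) = √((152 + 2*(-13)) - 600) = √((152 - 26) - 600) = √(126 - 600) = √(-474) = I*√474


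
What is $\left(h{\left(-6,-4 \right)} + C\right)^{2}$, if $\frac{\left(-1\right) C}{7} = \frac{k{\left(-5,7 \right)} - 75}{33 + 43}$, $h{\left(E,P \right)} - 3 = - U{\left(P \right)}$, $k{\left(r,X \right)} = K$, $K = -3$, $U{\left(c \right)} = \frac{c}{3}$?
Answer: $\frac{1723969}{12996} \approx 132.65$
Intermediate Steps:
$U{\left(c \right)} = \frac{c}{3}$ ($U{\left(c \right)} = c \frac{1}{3} = \frac{c}{3}$)
$k{\left(r,X \right)} = -3$
$h{\left(E,P \right)} = 3 - \frac{P}{3}$
$C = \frac{273}{38}$ ($C = - 7 \frac{-3 - 75}{33 + 43} = - 7 \left(- \frac{78}{76}\right) = - 7 \left(\left(-78\right) \frac{1}{76}\right) = \left(-7\right) \left(- \frac{39}{38}\right) = \frac{273}{38} \approx 7.1842$)
$\left(h{\left(-6,-4 \right)} + C\right)^{2} = \left(\left(3 - - \frac{4}{3}\right) + \frac{273}{38}\right)^{2} = \left(\left(3 + \frac{4}{3}\right) + \frac{273}{38}\right)^{2} = \left(\frac{13}{3} + \frac{273}{38}\right)^{2} = \left(\frac{1313}{114}\right)^{2} = \frac{1723969}{12996}$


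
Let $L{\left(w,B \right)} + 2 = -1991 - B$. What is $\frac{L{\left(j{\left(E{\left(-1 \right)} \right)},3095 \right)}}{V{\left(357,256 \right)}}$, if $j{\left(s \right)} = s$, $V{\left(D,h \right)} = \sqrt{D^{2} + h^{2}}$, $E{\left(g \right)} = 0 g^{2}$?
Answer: $- \frac{5088 \sqrt{192985}}{192985} \approx -11.582$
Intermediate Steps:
$E{\left(g \right)} = 0$
$L{\left(w,B \right)} = -1993 - B$ ($L{\left(w,B \right)} = -2 - \left(1991 + B\right) = -1993 - B$)
$\frac{L{\left(j{\left(E{\left(-1 \right)} \right)},3095 \right)}}{V{\left(357,256 \right)}} = \frac{-1993 - 3095}{\sqrt{357^{2} + 256^{2}}} = \frac{-1993 - 3095}{\sqrt{127449 + 65536}} = - \frac{5088}{\sqrt{192985}} = - 5088 \frac{\sqrt{192985}}{192985} = - \frac{5088 \sqrt{192985}}{192985}$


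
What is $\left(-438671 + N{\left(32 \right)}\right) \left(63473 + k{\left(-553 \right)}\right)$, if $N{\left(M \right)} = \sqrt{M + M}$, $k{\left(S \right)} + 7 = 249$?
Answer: $-27949413045$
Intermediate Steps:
$k{\left(S \right)} = 242$ ($k{\left(S \right)} = -7 + 249 = 242$)
$N{\left(M \right)} = \sqrt{2} \sqrt{M}$ ($N{\left(M \right)} = \sqrt{2 M} = \sqrt{2} \sqrt{M}$)
$\left(-438671 + N{\left(32 \right)}\right) \left(63473 + k{\left(-553 \right)}\right) = \left(-438671 + \sqrt{2} \sqrt{32}\right) \left(63473 + 242\right) = \left(-438671 + \sqrt{2} \cdot 4 \sqrt{2}\right) 63715 = \left(-438671 + 8\right) 63715 = \left(-438663\right) 63715 = -27949413045$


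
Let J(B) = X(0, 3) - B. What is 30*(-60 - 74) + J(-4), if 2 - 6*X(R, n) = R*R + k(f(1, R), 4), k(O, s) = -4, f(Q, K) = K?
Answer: -4015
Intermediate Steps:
X(R, n) = 1 - R²/6 (X(R, n) = ⅓ - (R*R - 4)/6 = ⅓ - (R² - 4)/6 = ⅓ - (-4 + R²)/6 = ⅓ + (⅔ - R²/6) = 1 - R²/6)
J(B) = 1 - B (J(B) = (1 - ⅙*0²) - B = (1 - ⅙*0) - B = (1 + 0) - B = 1 - B)
30*(-60 - 74) + J(-4) = 30*(-60 - 74) + (1 - 1*(-4)) = 30*(-134) + (1 + 4) = -4020 + 5 = -4015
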